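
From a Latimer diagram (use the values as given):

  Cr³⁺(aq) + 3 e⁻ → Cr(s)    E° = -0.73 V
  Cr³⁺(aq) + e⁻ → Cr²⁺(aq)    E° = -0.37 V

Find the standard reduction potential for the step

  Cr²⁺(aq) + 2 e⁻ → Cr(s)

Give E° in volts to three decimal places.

-0.910 V

Sequential free energies add, so n₃E°₃ = n₁E°₁ + n₂E°₂.
With n₃ = 3, and the known step contributing 1×(-0.37) V, the unknown satisfies 2·E° = 3×(-0.73) − 1×(-0.37) = -1.820.
E° = -1.820 / 2 = -0.910 V.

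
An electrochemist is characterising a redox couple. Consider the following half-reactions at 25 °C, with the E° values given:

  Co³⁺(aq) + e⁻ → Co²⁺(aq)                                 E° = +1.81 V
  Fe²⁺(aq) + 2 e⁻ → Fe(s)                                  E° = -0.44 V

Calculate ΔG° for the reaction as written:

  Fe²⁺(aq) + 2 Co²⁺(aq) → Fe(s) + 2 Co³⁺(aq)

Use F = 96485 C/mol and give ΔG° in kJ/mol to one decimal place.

+434.2 kJ/mol

As written, Fe²⁺/Fe is reduced (cathode) and Co³⁺/Co²⁺ is oxidised (anode), so E°cell = (-0.44) − (+1.81) = -2.25 V.
Balancing electrons gives n = 2.
ΔG° = −nFE° = −(2)(96485)(-2.25) = 434,182 J = +434.2 kJ/mol.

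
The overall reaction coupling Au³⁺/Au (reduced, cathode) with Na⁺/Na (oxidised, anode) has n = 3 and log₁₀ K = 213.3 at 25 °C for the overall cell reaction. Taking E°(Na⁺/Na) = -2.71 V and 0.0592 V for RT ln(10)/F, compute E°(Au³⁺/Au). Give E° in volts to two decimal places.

E°cell = (0.0592/n)·log K = (0.0592/3)(213.3) = +4.209 V.
Since Au³⁺/Au is the cathode and Na⁺/Na the anode, E°cell = E°(Au³⁺/Au) − E°(Na⁺/Na).
So E°(Au³⁺/Au) = E°cell + E°(Na⁺/Na) = +4.209 + (-2.71) = +1.50 V.

+1.50 V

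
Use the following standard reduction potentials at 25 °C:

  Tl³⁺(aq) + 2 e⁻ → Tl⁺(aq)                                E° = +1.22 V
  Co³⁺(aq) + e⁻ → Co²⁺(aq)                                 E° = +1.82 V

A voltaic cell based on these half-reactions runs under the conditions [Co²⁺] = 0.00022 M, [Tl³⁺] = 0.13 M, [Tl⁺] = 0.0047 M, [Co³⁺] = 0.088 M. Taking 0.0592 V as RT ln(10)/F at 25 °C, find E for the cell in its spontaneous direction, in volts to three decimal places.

Co³⁺/Co²⁺ is the cathode (higher E°), Tl³⁺/Tl⁺ the anode: E°cell = +1.82 − (+1.22) = +0.60 V, n = 2.
Overall: 2 Co³⁺(aq) + Tl⁺(aq) → 2 Co²⁺(aq) + Tl³⁺(aq)
Q = [Co²⁺]^2·[Tl³⁺] / ([Co³⁺]^2·[Tl⁺]); log Q = -3.762.
E = E° − (0.0592/n) log Q = +0.60 − (0.0592/2)(-3.762) = +0.711 V.

+0.711 V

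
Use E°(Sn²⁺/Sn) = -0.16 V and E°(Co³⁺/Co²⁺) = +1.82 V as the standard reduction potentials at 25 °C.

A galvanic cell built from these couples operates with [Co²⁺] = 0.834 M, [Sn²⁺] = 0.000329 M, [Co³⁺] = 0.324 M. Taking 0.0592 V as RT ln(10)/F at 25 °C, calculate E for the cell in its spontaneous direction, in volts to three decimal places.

+2.059 V

Co³⁺/Co²⁺ is the cathode (higher E°), Sn²⁺/Sn the anode: E°cell = +1.82 − (-0.16) = +1.98 V, n = 2.
Overall: 2 Co³⁺(aq) + Sn(s) → 2 Co²⁺(aq) + Sn²⁺(aq)
Q = [Co²⁺]^2·[Sn²⁺] / ([Co³⁺]^2); log Q = -2.662.
E = E° − (0.0592/n) log Q = +1.98 − (0.0592/2)(-2.662) = +2.059 V.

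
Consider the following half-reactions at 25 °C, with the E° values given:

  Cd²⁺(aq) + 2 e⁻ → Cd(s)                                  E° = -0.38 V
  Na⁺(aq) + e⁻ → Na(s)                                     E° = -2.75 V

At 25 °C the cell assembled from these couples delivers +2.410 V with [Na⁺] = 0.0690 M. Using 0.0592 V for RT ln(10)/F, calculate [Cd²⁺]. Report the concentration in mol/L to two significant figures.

Cd²⁺/Cd is the cathode, Na⁺/Na the anode: E°cell = +2.37 V, n = 2.
Overall reaction: Cd²⁺(aq) + 2 Na(s) → Cd(s) + 2 Na⁺(aq); Q = [Na⁺]^2/[Cd²⁺]^1.
From E = E° − (0.0592/n) log Q: log Q = (E° − E)·n/0.0592 = (+2.37 − (+2.410))·2/0.0592 = -1.3514.
So 1·log[Cd²⁺] = 2·log(0.069) − log Q = -2.3223 − (-1.3514) = -0.9709; [Cd²⁺] = 10^(-0.9709) ≈ 0.11 M.

0.11 M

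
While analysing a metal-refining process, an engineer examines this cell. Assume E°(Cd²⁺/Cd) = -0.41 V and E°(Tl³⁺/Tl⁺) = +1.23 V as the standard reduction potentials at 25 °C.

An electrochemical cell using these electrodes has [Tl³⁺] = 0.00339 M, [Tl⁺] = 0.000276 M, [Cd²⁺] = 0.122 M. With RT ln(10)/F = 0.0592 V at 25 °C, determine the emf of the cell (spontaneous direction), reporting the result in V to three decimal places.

Tl³⁺/Tl⁺ is the cathode (higher E°), Cd²⁺/Cd the anode: E°cell = +1.23 − (-0.41) = +1.64 V, n = 2.
Overall: Tl³⁺(aq) + Cd(s) → Tl⁺(aq) + Cd²⁺(aq)
Q = [Tl⁺]·[Cd²⁺] / ([Tl³⁺]); log Q = -2.003.
E = E° − (0.0592/n) log Q = +1.64 − (0.0592/2)(-2.003) = +1.699 V.

+1.699 V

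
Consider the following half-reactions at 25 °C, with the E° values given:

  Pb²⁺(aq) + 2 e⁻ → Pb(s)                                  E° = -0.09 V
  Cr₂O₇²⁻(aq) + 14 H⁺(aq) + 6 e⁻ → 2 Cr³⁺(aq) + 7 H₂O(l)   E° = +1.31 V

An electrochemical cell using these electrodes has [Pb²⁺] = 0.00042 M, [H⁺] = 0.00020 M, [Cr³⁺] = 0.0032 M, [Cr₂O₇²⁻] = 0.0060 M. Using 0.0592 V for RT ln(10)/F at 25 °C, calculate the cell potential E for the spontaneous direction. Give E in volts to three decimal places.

+1.016 V

Cr₂O₇²⁻/Cr³⁺ is the cathode (higher E°), Pb²⁺/Pb the anode: E°cell = +1.31 − (-0.09) = +1.40 V, n = 6.
Overall: Cr₂O₇²⁻(aq) + 14 H⁺(aq) + 3 Pb(s) → 2 Cr³⁺(aq) + 7 H₂O(l) + 3 Pb²⁺(aq)
Q = [Cr³⁺]^2·[Pb²⁺]^3 / ([Cr₂O₇²⁻]·[H⁺]^14); log Q = 38.887.
E = E° − (0.0592/n) log Q = +1.40 − (0.0592/6)(38.887) = +1.016 V.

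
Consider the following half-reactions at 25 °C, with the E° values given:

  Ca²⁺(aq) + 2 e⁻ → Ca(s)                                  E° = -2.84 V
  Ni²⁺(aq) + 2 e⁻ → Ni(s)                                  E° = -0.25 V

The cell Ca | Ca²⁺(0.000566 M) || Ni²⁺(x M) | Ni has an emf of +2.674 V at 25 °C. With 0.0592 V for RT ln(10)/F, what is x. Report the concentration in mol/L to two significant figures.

0.39 M

Ni²⁺/Ni is the cathode, Ca²⁺/Ca the anode: E°cell = +2.59 V, n = 2.
Overall reaction: Ni²⁺(aq) + Ca(s) → Ni(s) + Ca²⁺(aq); Q = [Ca²⁺]^1/[Ni²⁺]^1.
From E = E° − (0.0592/n) log Q: log Q = (E° − E)·n/0.0592 = (+2.59 − (+2.674))·2/0.0592 = -2.8378.
So 1·log[Ni²⁺] = 1·log(0.000566) − log Q = -3.2472 − (-2.8378) = -0.4094; [Ni²⁺] = 10^(-0.4094) ≈ 0.39 M.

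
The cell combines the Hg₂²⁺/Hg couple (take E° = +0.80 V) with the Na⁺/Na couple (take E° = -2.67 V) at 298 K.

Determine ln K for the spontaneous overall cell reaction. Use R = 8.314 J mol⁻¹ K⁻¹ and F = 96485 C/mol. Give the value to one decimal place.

270.3

Cathode: Hg₂²⁺/Hg; anode: Na⁺/Na. E°cell = (+0.80) − (-2.67) = +3.47 V, with n = 2.
ΔG° = −nFE° = −RT ln K, so ln K = nFE°/(RT) = (2)(96485)(+3.47) / ((8.314)(298)) = 270.267.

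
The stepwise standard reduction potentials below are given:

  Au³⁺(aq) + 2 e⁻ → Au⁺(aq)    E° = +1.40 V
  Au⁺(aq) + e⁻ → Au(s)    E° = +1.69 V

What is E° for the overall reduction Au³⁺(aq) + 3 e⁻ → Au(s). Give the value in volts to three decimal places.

Standard free energies of sequential steps add: ΔG°₃ = ΔG°₁ + ΔG°₂, so n₃E°₃ = n₁E°₁ + n₂E°₂.
E°₃ = (2×+1.40 + 1×+1.69) / 3 = (+4.490) / 3 = +1.497 V.

+1.497 V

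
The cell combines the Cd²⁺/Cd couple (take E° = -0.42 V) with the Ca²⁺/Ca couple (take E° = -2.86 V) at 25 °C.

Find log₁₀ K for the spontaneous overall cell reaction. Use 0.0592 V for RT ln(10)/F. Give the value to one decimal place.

82.4

Cathode: Cd²⁺/Cd; anode: Ca²⁺/Ca. E°cell = +2.44 V, n = 2.
log K = nE°cell / 0.0592 = (2)(+2.44) / 0.0592 = 82.4.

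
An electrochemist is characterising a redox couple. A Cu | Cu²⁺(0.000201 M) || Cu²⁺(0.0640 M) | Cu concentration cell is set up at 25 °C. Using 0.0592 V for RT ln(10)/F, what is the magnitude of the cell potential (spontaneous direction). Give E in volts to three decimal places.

For a concentration cell E°cell = 0. The 0.0640 M side is the cathode (reduction is favoured where [Cu²⁺] is higher).
With n = 2, E = −(0.0592/2) log([Cu²⁺]ₐₙ/[Cu²⁺]꜀ₐₜ) = −(0.0592/2) log(0.000201/0.064) = −(0.0592/2)(-2.503) = +0.074 V.

+0.074 V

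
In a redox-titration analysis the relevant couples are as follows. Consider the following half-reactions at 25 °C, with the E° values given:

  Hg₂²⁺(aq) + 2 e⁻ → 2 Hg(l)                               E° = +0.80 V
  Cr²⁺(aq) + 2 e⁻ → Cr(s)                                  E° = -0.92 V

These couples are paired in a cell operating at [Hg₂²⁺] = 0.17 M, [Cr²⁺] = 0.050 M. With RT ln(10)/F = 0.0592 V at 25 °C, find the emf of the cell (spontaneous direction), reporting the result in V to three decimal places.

+1.736 V

Hg₂²⁺/Hg is the cathode (higher E°), Cr²⁺/Cr the anode: E°cell = +0.80 − (-0.92) = +1.72 V, n = 2.
Overall: Hg₂²⁺(aq) + Cr(s) → 2 Hg(l) + Cr²⁺(aq)
Q = [Cr²⁺] / ([Hg₂²⁺]); log Q = -0.531.
E = E° − (0.0592/n) log Q = +1.72 − (0.0592/2)(-0.531) = +1.736 V.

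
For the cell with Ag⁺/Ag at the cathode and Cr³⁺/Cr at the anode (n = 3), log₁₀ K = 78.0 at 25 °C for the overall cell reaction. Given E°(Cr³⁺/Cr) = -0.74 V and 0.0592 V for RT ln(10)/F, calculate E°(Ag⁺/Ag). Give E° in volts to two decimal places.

E°cell = (0.0592/n)·log K = (0.0592/3)(78.0) = +1.539 V.
Since Ag⁺/Ag is the cathode and Cr³⁺/Cr the anode, E°cell = E°(Ag⁺/Ag) − E°(Cr³⁺/Cr).
So E°(Ag⁺/Ag) = E°cell + E°(Cr³⁺/Cr) = +1.539 + (-0.74) = +0.80 V.

+0.80 V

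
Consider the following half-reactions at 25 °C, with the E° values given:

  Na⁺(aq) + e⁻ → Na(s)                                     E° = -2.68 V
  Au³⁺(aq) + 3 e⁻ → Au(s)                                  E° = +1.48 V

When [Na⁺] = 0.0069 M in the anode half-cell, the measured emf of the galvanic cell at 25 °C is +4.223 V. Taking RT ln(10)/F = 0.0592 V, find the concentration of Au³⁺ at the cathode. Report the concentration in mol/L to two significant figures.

Au³⁺/Au is the cathode, Na⁺/Na the anode: E°cell = +4.16 V, n = 3.
Overall reaction: Au³⁺(aq) + 3 Na(s) → Au(s) + 3 Na⁺(aq); Q = [Na⁺]^3/[Au³⁺]^1.
From E = E° − (0.0592/n) log Q: log Q = (E° − E)·n/0.0592 = (+4.16 − (+4.223))·3/0.0592 = -3.1926.
So 1·log[Au³⁺] = 3·log(0.0069) − log Q = -6.4835 − (-3.1926) = -3.2909; [Au³⁺] = 10^(-3.2909) ≈ 0.00051 M.

0.00051 M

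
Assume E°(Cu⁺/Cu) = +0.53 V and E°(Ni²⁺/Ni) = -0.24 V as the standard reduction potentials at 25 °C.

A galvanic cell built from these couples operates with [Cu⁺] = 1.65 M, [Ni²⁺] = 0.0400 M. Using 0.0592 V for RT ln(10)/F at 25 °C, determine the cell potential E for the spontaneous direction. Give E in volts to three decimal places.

+0.824 V

Cu⁺/Cu is the cathode (higher E°), Ni²⁺/Ni the anode: E°cell = +0.53 − (-0.24) = +0.77 V, n = 2.
Overall: 2 Cu⁺(aq) + Ni(s) → 2 Cu(s) + Ni²⁺(aq)
Q = [Ni²⁺] / ([Cu⁺]^2); log Q = -1.833.
E = E° − (0.0592/n) log Q = +0.77 − (0.0592/2)(-1.833) = +0.824 V.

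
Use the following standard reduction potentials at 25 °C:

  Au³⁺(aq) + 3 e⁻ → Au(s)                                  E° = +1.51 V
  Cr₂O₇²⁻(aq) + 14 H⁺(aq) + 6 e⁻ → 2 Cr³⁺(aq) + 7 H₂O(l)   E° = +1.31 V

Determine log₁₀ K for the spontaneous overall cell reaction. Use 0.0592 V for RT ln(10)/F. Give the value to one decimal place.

20.3

Cathode: Au³⁺/Au; anode: Cr₂O₇²⁻/Cr³⁺. E°cell = +0.20 V, n = 6.
log K = nE°cell / 0.0592 = (6)(+0.20) / 0.0592 = 20.3.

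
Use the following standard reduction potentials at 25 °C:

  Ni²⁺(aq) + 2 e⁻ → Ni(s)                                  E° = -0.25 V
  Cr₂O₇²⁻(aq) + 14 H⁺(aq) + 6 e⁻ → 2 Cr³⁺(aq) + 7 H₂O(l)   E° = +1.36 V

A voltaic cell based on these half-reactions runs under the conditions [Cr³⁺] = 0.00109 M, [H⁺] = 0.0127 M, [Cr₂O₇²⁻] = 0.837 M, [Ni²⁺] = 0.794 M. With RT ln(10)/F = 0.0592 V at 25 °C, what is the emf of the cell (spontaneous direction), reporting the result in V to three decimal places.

Cr₂O₇²⁻/Cr³⁺ is the cathode (higher E°), Ni²⁺/Ni the anode: E°cell = +1.36 − (-0.25) = +1.61 V, n = 6.
Overall: Cr₂O₇²⁻(aq) + 14 H⁺(aq) + 3 Ni(s) → 2 Cr³⁺(aq) + 7 H₂O(l) + 3 Ni²⁺(aq)
Q = [Cr³⁺]^2·[Ni²⁺]^3 / ([Cr₂O₇²⁻]·[H⁺]^14); log Q = 20.398.
E = E° − (0.0592/n) log Q = +1.61 − (0.0592/6)(20.398) = +1.409 V.

+1.409 V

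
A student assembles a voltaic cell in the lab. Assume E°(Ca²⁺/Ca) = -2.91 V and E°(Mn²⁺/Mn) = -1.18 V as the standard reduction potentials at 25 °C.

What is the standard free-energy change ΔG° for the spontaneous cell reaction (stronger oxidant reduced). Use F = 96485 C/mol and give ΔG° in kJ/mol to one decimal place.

Mn²⁺/Mn (E° = -1.18 V) is the cathode; Ca²⁺/Ca (E° = -2.91 V) is the anode, so E°cell = +1.73 V.
Balancing electrons gives n = 2 (lcm of 2 and 2).
ΔG° = −nFE° = −(2)(96485)(+1.73) = -333,838 J = -333.8 kJ/mol.

-333.8 kJ/mol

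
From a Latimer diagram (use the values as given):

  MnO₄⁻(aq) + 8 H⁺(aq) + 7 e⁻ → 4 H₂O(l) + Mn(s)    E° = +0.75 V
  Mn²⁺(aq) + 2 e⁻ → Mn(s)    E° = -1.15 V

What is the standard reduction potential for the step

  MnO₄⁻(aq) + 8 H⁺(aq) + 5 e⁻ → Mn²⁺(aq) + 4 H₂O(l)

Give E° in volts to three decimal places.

Sequential free energies add, so n₃E°₃ = n₁E°₁ + n₂E°₂.
With n₃ = 7, and the known step contributing 2×(-1.15) V, the unknown satisfies 5·E° = 7×(+0.75) − 2×(-1.15) = +7.550.
E° = +7.550 / 5 = +1.510 V.

+1.510 V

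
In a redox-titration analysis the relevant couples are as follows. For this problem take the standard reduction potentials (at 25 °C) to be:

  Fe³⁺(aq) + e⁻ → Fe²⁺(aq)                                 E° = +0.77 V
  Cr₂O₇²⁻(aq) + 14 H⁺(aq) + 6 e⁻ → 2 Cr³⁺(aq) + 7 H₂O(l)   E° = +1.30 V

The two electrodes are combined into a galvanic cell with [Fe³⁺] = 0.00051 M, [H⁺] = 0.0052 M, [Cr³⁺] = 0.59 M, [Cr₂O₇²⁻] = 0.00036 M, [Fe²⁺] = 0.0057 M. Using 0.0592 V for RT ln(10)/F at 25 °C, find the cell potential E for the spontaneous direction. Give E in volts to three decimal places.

Cr₂O₇²⁻/Cr³⁺ is the cathode (higher E°), Fe³⁺/Fe²⁺ the anode: E°cell = +1.30 − (+0.77) = +0.53 V, n = 6.
Overall: Cr₂O₇²⁻(aq) + 14 H⁺(aq) + 6 Fe²⁺(aq) → 2 Cr³⁺(aq) + 7 H₂O(l) + 6 Fe³⁺(aq)
Q = [Cr³⁺]^2·[Fe³⁺]^6 / ([Cr₂O₇²⁻]·[H⁺]^14·[Fe²⁺]^6); log Q = 28.672.
E = E° − (0.0592/n) log Q = +0.53 − (0.0592/6)(28.672) = +0.247 V.

+0.247 V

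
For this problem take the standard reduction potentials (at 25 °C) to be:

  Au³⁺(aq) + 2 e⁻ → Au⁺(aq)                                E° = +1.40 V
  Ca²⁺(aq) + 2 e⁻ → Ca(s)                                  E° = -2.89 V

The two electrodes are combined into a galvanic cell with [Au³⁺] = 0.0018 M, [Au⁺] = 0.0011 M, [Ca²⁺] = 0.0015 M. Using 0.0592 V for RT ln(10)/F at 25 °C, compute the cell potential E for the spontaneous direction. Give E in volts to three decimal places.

+4.380 V

Au³⁺/Au⁺ is the cathode (higher E°), Ca²⁺/Ca the anode: E°cell = +1.40 − (-2.89) = +4.29 V, n = 2.
Overall: Au³⁺(aq) + Ca(s) → Au⁺(aq) + Ca²⁺(aq)
Q = [Au⁺]·[Ca²⁺] / ([Au³⁺]); log Q = -3.038.
E = E° − (0.0592/n) log Q = +4.29 − (0.0592/2)(-3.038) = +4.380 V.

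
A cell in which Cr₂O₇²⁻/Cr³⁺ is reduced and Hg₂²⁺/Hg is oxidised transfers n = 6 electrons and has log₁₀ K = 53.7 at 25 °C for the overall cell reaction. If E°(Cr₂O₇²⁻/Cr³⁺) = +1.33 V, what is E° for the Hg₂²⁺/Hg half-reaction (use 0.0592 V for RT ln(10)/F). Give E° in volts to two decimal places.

+0.80 V

E°cell = (0.0592/n)·log K = (0.0592/6)(53.7) = +0.530 V.
Since Cr₂O₇²⁻/Cr³⁺ is the cathode and Hg₂²⁺/Hg the anode, E°cell = E°(Cr₂O₇²⁻/Cr³⁺) − E°(Hg₂²⁺/Hg).
So E°(Hg₂²⁺/Hg) = E°(Cr₂O₇²⁻/Cr³⁺) − E°cell = (+1.33) − (+0.530) = +0.80 V.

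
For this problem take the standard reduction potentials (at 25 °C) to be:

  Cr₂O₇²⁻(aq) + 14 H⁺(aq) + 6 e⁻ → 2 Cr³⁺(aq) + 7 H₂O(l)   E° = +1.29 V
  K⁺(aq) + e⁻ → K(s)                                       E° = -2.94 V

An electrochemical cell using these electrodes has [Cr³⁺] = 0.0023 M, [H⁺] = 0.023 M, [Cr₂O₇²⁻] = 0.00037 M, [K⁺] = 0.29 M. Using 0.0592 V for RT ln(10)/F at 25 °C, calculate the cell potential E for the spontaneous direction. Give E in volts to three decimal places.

Cr₂O₇²⁻/Cr³⁺ is the cathode (higher E°), K⁺/K the anode: E°cell = +1.29 − (-2.94) = +4.23 V, n = 6.
Overall: Cr₂O₇²⁻(aq) + 14 H⁺(aq) + 6 K(s) → 2 Cr³⁺(aq) + 7 H₂O(l) + 6 K⁺(aq)
Q = [Cr³⁺]^2·[K⁺]^6 / ([Cr₂O₇²⁻]·[H⁺]^14); log Q = 17.865.
E = E° − (0.0592/n) log Q = +4.23 − (0.0592/6)(17.865) = +4.054 V.

+4.054 V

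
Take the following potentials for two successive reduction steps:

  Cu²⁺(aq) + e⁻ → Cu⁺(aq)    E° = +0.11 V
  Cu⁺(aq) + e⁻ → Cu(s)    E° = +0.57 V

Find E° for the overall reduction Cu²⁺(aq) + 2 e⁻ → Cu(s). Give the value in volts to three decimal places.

Since ΔG° = −nFE° is additive over sequential reductions, n₃E°₃ = n₁E°₁ + n₂E°₂.
E°₃ = (1×+0.11 + 1×+0.57) / 2 = (+0.680) / 2 = +0.340 V.

+0.340 V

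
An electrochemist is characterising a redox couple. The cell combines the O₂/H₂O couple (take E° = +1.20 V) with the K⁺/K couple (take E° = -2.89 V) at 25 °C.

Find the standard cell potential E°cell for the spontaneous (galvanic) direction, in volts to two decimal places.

The O₂/H₂O couple has the higher reduction potential, so it is the cathode; K⁺/K is oxidised at the anode.
E°cell = E°(cathode) − E°(anode) = (+1.20) − (-2.89) = +4.09 V.
Since E°cell > 0, the reaction is spontaneous under standard conditions.

+4.09 V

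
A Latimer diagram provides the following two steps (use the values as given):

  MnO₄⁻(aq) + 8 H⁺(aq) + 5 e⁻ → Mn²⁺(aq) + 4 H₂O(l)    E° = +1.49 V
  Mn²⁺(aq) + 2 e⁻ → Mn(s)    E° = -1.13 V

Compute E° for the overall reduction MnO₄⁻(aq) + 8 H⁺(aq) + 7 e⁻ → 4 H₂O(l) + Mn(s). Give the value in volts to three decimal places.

Standard free energies of sequential steps add: ΔG°₃ = ΔG°₁ + ΔG°₂, so n₃E°₃ = n₁E°₁ + n₂E°₂.
E°₃ = (5×+1.49 + 2×-1.13) / 7 = (+5.190) / 7 = +0.741 V.

+0.741 V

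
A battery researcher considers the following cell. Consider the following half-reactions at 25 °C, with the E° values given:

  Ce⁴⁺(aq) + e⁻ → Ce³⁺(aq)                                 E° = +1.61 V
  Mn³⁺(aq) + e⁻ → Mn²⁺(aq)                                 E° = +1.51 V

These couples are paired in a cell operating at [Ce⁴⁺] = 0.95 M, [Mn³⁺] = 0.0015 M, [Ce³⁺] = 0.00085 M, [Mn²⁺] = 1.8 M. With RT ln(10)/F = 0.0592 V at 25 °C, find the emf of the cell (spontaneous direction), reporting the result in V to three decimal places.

+0.463 V

Ce⁴⁺/Ce³⁺ is the cathode (higher E°), Mn³⁺/Mn²⁺ the anode: E°cell = +1.61 − (+1.51) = +0.10 V, n = 1.
Overall: Ce⁴⁺(aq) + Mn²⁺(aq) → Ce³⁺(aq) + Mn³⁺(aq)
Q = [Ce³⁺]·[Mn³⁺] / ([Ce⁴⁺]·[Mn²⁺]); log Q = -6.127.
E = E° − (0.0592/n) log Q = +0.10 − (0.0592/1)(-6.127) = +0.463 V.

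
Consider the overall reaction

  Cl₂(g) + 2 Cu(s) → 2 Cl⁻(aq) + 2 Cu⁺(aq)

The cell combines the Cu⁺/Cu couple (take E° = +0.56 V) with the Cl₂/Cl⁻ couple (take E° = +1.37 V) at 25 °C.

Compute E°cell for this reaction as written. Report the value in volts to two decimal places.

+0.81 V

The Cl₂/Cl⁻ couple has the higher reduction potential, so it is the cathode; Cu⁺/Cu is oxidised at the anode.
E°cell = E°(cathode) − E°(anode) = (+1.37) − (+0.56) = +0.81 V.
Since E°cell > 0, the reaction is spontaneous under standard conditions.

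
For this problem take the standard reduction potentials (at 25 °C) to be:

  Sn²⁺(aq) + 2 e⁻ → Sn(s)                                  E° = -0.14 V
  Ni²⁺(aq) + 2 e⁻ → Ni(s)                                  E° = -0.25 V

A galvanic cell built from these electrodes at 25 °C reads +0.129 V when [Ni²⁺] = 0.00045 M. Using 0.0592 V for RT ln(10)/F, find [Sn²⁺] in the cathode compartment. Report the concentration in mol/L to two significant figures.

Sn²⁺/Sn is the cathode, Ni²⁺/Ni the anode: E°cell = +0.11 V, n = 2.
Overall reaction: Sn²⁺(aq) + Ni(s) → Sn(s) + Ni²⁺(aq); Q = [Ni²⁺]^1/[Sn²⁺]^1.
From E = E° − (0.0592/n) log Q: log Q = (E° − E)·n/0.0592 = (+0.11 − (+0.129))·2/0.0592 = -0.6419.
So 1·log[Sn²⁺] = 1·log(0.00045) − log Q = -3.3468 − (-0.6419) = -2.7049; [Sn²⁺] = 10^(-2.7049) ≈ 0.0020 M.

0.0020 M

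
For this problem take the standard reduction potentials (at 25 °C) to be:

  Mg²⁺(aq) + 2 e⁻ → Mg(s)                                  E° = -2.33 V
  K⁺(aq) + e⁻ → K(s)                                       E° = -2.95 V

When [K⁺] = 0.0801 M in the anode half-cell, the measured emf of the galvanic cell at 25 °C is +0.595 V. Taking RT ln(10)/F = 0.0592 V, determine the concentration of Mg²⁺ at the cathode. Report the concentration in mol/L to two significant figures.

0.00092 M

Mg²⁺/Mg is the cathode, K⁺/K the anode: E°cell = +0.62 V, n = 2.
Overall reaction: Mg²⁺(aq) + 2 K(s) → Mg(s) + 2 K⁺(aq); Q = [K⁺]^2/[Mg²⁺]^1.
From E = E° − (0.0592/n) log Q: log Q = (E° − E)·n/0.0592 = (+0.62 − (+0.595))·2/0.0592 = 0.8446.
So 1·log[Mg²⁺] = 2·log(0.0801) − log Q = -2.1927 − (0.8446) = -3.0373; [Mg²⁺] = 10^(-3.0373) ≈ 0.00092 M.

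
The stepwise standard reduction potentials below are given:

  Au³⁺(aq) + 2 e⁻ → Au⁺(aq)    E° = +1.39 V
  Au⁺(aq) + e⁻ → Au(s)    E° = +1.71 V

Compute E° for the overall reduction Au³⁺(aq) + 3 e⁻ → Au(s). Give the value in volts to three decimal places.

Since ΔG° = −nFE° is additive over sequential reductions, n₃E°₃ = n₁E°₁ + n₂E°₂.
E°₃ = (2×+1.39 + 1×+1.71) / 3 = (+4.490) / 3 = +1.497 V.

+1.497 V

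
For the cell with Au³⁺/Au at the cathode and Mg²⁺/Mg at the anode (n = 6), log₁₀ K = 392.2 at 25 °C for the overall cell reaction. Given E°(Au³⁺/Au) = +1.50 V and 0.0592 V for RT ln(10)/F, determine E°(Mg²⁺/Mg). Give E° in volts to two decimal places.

-2.37 V

E°cell = (0.0592/n)·log K = (0.0592/6)(392.2) = +3.870 V.
Since Au³⁺/Au is the cathode and Mg²⁺/Mg the anode, E°cell = E°(Au³⁺/Au) − E°(Mg²⁺/Mg).
So E°(Mg²⁺/Mg) = E°(Au³⁺/Au) − E°cell = (+1.50) − (+3.870) = -2.37 V.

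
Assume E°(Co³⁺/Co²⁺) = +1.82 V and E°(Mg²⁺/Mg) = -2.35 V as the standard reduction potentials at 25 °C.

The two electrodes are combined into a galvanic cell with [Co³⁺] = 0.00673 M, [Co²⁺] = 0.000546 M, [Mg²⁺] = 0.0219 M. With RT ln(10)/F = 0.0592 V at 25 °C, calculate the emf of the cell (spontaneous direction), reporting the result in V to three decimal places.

Co³⁺/Co²⁺ is the cathode (higher E°), Mg²⁺/Mg the anode: E°cell = +1.82 − (-2.35) = +4.17 V, n = 2.
Overall: 2 Co³⁺(aq) + Mg(s) → 2 Co²⁺(aq) + Mg²⁺(aq)
Q = [Co²⁺]^2·[Mg²⁺] / ([Co³⁺]^2); log Q = -3.841.
E = E° − (0.0592/n) log Q = +4.17 − (0.0592/2)(-3.841) = +4.284 V.

+4.284 V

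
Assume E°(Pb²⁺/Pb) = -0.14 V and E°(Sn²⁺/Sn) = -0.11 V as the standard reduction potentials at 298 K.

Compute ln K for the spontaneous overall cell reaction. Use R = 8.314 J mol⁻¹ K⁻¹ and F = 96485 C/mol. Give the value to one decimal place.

Cathode: Sn²⁺/Sn; anode: Pb²⁺/Pb. E°cell = (-0.11) − (-0.14) = +0.03 V, with n = 2.
ΔG° = −nFE° = −RT ln K, so ln K = nFE°/(RT) = (2)(96485)(+0.03) / ((8.314)(298)) = 2.337.

2.3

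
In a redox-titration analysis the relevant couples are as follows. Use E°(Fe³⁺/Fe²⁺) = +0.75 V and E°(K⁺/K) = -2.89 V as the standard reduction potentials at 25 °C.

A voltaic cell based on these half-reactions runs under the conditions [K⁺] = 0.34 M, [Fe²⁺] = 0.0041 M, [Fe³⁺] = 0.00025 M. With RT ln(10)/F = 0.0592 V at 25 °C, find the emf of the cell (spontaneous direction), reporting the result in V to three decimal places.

+3.596 V

Fe³⁺/Fe²⁺ is the cathode (higher E°), K⁺/K the anode: E°cell = +0.75 − (-2.89) = +3.64 V, n = 1.
Overall: Fe³⁺(aq) + K(s) → Fe²⁺(aq) + K⁺(aq)
Q = [Fe²⁺]·[K⁺] / ([Fe³⁺]); log Q = 0.746.
E = E° − (0.0592/n) log Q = +3.64 − (0.0592/1)(0.746) = +3.596 V.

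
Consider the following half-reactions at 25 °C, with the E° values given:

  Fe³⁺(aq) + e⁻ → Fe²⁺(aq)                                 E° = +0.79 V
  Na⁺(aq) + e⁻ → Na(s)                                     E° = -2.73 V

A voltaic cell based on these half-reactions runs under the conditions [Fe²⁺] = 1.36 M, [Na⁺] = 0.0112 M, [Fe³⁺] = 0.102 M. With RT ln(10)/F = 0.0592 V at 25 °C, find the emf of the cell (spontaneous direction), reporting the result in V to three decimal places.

Fe³⁺/Fe²⁺ is the cathode (higher E°), Na⁺/Na the anode: E°cell = +0.79 − (-2.73) = +3.52 V, n = 1.
Overall: Fe³⁺(aq) + Na(s) → Fe²⁺(aq) + Na⁺(aq)
Q = [Fe²⁺]·[Na⁺] / ([Fe³⁺]); log Q = -0.826.
E = E° − (0.0592/n) log Q = +3.52 − (0.0592/1)(-0.826) = +3.569 V.

+3.569 V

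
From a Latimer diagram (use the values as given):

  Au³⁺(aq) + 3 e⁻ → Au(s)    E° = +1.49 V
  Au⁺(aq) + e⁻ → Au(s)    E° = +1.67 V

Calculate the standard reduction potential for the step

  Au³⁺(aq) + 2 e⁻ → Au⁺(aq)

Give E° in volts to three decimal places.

Sequential free energies add, so n₃E°₃ = n₁E°₁ + n₂E°₂.
With n₃ = 3, and the known step contributing 1×(+1.67) V, the unknown satisfies 2·E° = 3×(+1.49) − 1×(+1.67) = +2.800.
E° = +2.800 / 2 = +1.400 V.

+1.400 V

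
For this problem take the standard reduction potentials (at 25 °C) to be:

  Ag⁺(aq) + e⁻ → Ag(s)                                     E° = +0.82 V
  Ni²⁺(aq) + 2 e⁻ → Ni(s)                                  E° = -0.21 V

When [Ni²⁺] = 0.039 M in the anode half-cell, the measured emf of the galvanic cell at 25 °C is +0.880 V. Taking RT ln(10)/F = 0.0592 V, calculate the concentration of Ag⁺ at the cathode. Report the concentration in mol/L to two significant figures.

Ag⁺/Ag is the cathode, Ni²⁺/Ni the anode: E°cell = +1.03 V, n = 2.
Overall reaction: 2 Ag⁺(aq) + Ni(s) → 2 Ag(s) + Ni²⁺(aq); Q = [Ni²⁺]^1/[Ag⁺]^2.
From E = E° − (0.0592/n) log Q: log Q = (E° − E)·n/0.0592 = (+1.03 − (+0.880))·2/0.0592 = 5.0676.
So 2·log[Ag⁺] = 1·log(0.039) − log Q = -1.4089 − (5.0676) = -6.4765; log[Ag⁺] = -6.4765 / 2 = -3.2382; [Ag⁺] = 10^(-3.2382) ≈ 0.00058 M.

0.00058 M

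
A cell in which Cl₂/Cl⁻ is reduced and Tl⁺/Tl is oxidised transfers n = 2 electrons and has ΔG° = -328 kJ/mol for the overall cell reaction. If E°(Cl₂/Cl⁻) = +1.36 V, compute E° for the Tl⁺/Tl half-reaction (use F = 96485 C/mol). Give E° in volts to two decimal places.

E°cell = −ΔG°/(nF) = −(-328×10³)/((2)(96485)) = +1.700 V.
Since Cl₂/Cl⁻ is the cathode and Tl⁺/Tl the anode, E°cell = E°(Cl₂/Cl⁻) − E°(Tl⁺/Tl).
So E°(Tl⁺/Tl) = E°(Cl₂/Cl⁻) − E°cell = (+1.36) − (+1.700) = -0.34 V.

-0.34 V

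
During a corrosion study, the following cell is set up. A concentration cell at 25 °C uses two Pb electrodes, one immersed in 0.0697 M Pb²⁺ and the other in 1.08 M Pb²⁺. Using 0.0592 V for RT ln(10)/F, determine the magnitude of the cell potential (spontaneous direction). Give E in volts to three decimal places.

+0.035 V

For a concentration cell E°cell = 0. The 1.08 M side is the cathode (reduction is favoured where [Pb²⁺] is higher).
With n = 2, E = −(0.0592/2) log([Pb²⁺]ₐₙ/[Pb²⁺]꜀ₐₜ) = −(0.0592/2) log(0.0697/1.08) = −(0.0592/2)(-1.190) = +0.035 V.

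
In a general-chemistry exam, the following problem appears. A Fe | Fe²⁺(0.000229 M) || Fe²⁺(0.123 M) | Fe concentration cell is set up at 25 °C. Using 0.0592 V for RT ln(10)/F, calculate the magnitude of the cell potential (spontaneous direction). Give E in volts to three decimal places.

+0.081 V

For a concentration cell E°cell = 0. The 0.123 M side is the cathode (reduction is favoured where [Fe²⁺] is higher).
With n = 2, E = −(0.0592/2) log([Fe²⁺]ₐₙ/[Fe²⁺]꜀ₐₜ) = −(0.0592/2) log(0.000229/0.123) = −(0.0592/2)(-2.730) = +0.081 V.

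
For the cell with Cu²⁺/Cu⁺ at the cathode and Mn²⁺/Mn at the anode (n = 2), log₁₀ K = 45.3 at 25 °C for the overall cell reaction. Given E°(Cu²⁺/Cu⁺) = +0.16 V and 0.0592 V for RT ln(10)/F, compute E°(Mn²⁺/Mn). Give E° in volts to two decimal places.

E°cell = (0.0592/n)·log K = (0.0592/2)(45.3) = +1.341 V.
Since Cu²⁺/Cu⁺ is the cathode and Mn²⁺/Mn the anode, E°cell = E°(Cu²⁺/Cu⁺) − E°(Mn²⁺/Mn).
So E°(Mn²⁺/Mn) = E°(Cu²⁺/Cu⁺) − E°cell = (+0.16) − (+1.341) = -1.18 V.

-1.18 V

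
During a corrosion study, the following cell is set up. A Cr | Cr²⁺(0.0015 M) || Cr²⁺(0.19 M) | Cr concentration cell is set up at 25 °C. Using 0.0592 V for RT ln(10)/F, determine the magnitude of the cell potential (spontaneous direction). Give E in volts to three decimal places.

For a concentration cell E°cell = 0. The 0.19 M side is the cathode (reduction is favoured where [Cr²⁺] is higher).
With n = 2, E = −(0.0592/2) log([Cr²⁺]ₐₙ/[Cr²⁺]꜀ₐₜ) = −(0.0592/2) log(0.0015/0.19) = −(0.0592/2)(-2.103) = +0.062 V.

+0.062 V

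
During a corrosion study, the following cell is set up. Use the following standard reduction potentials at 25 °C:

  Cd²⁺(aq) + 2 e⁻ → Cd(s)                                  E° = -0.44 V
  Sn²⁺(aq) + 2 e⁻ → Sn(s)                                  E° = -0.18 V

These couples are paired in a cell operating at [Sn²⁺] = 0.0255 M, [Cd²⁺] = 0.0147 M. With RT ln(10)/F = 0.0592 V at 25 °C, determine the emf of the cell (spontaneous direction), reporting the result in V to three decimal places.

Sn²⁺/Sn is the cathode (higher E°), Cd²⁺/Cd the anode: E°cell = -0.18 − (-0.44) = +0.26 V, n = 2.
Overall: Sn²⁺(aq) + Cd(s) → Sn(s) + Cd²⁺(aq)
Q = [Cd²⁺] / ([Sn²⁺]); log Q = -0.239.
E = E° − (0.0592/n) log Q = +0.26 − (0.0592/2)(-0.239) = +0.267 V.

+0.267 V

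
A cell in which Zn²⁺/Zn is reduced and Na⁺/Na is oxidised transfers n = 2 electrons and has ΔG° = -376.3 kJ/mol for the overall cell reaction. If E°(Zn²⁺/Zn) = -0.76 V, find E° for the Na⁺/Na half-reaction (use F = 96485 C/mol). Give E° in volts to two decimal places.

-2.71 V

E°cell = −ΔG°/(nF) = −(-376.3×10³)/((2)(96485)) = +1.950 V.
Since Zn²⁺/Zn is the cathode and Na⁺/Na the anode, E°cell = E°(Zn²⁺/Zn) − E°(Na⁺/Na).
So E°(Na⁺/Na) = E°(Zn²⁺/Zn) − E°cell = (-0.76) − (+1.950) = -2.71 V.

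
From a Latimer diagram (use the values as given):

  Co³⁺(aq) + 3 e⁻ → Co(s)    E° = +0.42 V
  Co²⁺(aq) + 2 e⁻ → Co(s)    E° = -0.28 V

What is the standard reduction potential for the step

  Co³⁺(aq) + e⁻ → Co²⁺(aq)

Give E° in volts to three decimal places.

+1.820 V

Sequential free energies add, so n₃E°₃ = n₁E°₁ + n₂E°₂.
With n₃ = 3, and the known step contributing 2×(-0.28) V, the unknown satisfies 1·E° = 3×(+0.42) − 2×(-0.28) = +1.820.
E° = +1.820 / 1 = +1.820 V.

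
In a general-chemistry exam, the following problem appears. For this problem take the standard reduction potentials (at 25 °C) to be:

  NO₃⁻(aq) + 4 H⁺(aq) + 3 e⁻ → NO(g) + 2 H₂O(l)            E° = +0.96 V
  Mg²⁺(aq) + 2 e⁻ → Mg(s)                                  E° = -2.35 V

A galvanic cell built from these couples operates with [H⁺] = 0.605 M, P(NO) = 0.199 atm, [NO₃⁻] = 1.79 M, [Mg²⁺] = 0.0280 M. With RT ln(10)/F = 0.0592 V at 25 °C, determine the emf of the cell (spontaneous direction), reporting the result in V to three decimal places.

+3.358 V

NO₃⁻/NO is the cathode (higher E°), Mg²⁺/Mg the anode: E°cell = +0.96 − (-2.35) = +3.31 V, n = 6.
Overall: 2 NO₃⁻(aq) + 8 H⁺(aq) + 3 Mg(s) → 2 NO(g) + 4 H₂O(l) + 3 Mg²⁺(aq)
Q = P(NO)^2·[Mg²⁺]^3 / ([NO₃⁻]^2·[H⁺]^8); log Q = -4.821.
E = E° − (0.0592/n) log Q = +3.31 − (0.0592/6)(-4.821) = +3.358 V.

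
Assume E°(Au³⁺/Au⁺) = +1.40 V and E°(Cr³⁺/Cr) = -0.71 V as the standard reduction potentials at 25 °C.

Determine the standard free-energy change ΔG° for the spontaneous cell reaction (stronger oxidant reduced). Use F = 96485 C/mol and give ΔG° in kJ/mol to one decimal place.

-1221.5 kJ/mol

Au³⁺/Au⁺ (E° = +1.40 V) is the cathode; Cr³⁺/Cr (E° = -0.71 V) is the anode, so E°cell = +2.11 V.
Balancing electrons gives n = 6 (lcm of 2 and 3).
ΔG° = −nFE° = −(6)(96485)(+2.11) = -1,221,500 J = -1221.5 kJ/mol.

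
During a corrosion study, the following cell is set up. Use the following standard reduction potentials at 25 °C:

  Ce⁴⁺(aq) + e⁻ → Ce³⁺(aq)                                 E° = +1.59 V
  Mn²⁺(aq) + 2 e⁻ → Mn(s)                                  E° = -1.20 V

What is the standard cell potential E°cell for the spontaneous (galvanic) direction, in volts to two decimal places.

The Ce⁴⁺/Ce³⁺ couple has the higher reduction potential, so it is the cathode; Mn²⁺/Mn is oxidised at the anode.
E°cell = E°(cathode) − E°(anode) = (+1.59) − (-1.20) = +2.79 V.

+2.79 V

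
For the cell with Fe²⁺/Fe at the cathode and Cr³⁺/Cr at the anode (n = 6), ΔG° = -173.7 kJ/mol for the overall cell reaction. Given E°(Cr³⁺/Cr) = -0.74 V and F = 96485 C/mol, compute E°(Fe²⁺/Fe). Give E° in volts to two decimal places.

E°cell = −ΔG°/(nF) = −(-173.7×10³)/((6)(96485)) = +0.300 V.
Since Fe²⁺/Fe is the cathode and Cr³⁺/Cr the anode, E°cell = E°(Fe²⁺/Fe) − E°(Cr³⁺/Cr).
So E°(Fe²⁺/Fe) = E°cell + E°(Cr³⁺/Cr) = +0.300 + (-0.74) = -0.44 V.

-0.44 V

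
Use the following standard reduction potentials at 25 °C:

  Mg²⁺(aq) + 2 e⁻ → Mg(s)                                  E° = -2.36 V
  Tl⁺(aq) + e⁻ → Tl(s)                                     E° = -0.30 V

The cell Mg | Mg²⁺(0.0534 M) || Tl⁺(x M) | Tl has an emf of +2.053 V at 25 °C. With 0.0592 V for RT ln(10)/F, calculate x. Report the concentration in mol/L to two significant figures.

0.18 M

Tl⁺/Tl is the cathode, Mg²⁺/Mg the anode: E°cell = +2.06 V, n = 2.
Overall reaction: 2 Tl⁺(aq) + Mg(s) → 2 Tl(s) + Mg²⁺(aq); Q = [Mg²⁺]^1/[Tl⁺]^2.
From E = E° − (0.0592/n) log Q: log Q = (E° − E)·n/0.0592 = (+2.06 − (+2.053))·2/0.0592 = 0.2365.
So 2·log[Tl⁺] = 1·log(0.0534) − log Q = -1.2725 − (0.2365) = -1.5090; log[Tl⁺] = -1.5090 / 2 = -0.7545; [Tl⁺] = 10^(-0.7545) ≈ 0.18 M.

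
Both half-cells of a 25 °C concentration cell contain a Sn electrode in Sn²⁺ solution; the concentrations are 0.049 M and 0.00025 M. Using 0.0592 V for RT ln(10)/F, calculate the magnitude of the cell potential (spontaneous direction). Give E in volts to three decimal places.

+0.068 V

For a concentration cell E°cell = 0. The 0.049 M side is the cathode (reduction is favoured where [Sn²⁺] is higher).
With n = 2, E = −(0.0592/2) log([Sn²⁺]ₐₙ/[Sn²⁺]꜀ₐₜ) = −(0.0592/2) log(0.00025/0.049) = −(0.0592/2)(-2.292) = +0.068 V.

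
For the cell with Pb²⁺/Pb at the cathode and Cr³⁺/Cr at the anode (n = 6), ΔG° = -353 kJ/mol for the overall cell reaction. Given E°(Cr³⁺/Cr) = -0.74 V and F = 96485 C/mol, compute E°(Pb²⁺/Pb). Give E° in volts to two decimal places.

-0.13 V

E°cell = −ΔG°/(nF) = −(-353×10³)/((6)(96485)) = +0.610 V.
Since Pb²⁺/Pb is the cathode and Cr³⁺/Cr the anode, E°cell = E°(Pb²⁺/Pb) − E°(Cr³⁺/Cr).
So E°(Pb²⁺/Pb) = E°cell + E°(Cr³⁺/Cr) = +0.610 + (-0.74) = -0.13 V.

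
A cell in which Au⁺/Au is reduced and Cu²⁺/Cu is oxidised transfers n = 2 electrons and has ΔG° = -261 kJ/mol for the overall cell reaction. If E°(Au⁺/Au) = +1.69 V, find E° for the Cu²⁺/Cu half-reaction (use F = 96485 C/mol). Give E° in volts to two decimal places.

+0.34 V

E°cell = −ΔG°/(nF) = −(-261×10³)/((2)(96485)) = +1.353 V.
Since Au⁺/Au is the cathode and Cu²⁺/Cu the anode, E°cell = E°(Au⁺/Au) − E°(Cu²⁺/Cu).
So E°(Cu²⁺/Cu) = E°(Au⁺/Au) − E°cell = (+1.69) − (+1.353) = +0.34 V.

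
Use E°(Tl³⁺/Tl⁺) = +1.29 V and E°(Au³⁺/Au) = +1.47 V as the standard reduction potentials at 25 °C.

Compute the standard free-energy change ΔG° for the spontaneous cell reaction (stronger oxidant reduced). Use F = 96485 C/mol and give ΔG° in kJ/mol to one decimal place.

Au³⁺/Au (E° = +1.47 V) is the cathode; Tl³⁺/Tl⁺ (E° = +1.29 V) is the anode, so E°cell = +0.18 V.
Balancing electrons gives n = 6 (lcm of 3 and 2).
ΔG° = −nFE° = −(6)(96485)(+0.18) = -104,204 J = -104.2 kJ/mol.

-104.2 kJ/mol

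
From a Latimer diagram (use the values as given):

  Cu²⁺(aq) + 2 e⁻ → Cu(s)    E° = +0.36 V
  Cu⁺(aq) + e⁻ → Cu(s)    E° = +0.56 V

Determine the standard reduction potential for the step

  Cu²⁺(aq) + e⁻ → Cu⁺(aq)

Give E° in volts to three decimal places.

+0.160 V

Sequential free energies add, so n₃E°₃ = n₁E°₁ + n₂E°₂.
With n₃ = 2, and the known step contributing 1×(+0.56) V, the unknown satisfies 1·E° = 2×(+0.36) − 1×(+0.56) = +0.160.
E° = +0.160 / 1 = +0.160 V.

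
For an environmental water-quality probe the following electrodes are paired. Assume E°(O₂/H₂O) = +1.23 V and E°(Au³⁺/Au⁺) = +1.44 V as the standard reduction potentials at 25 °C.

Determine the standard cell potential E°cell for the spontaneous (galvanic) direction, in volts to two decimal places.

The Au³⁺/Au⁺ couple has the higher reduction potential, so it is the cathode; O₂/H₂O is oxidised at the anode.
E°cell = E°(cathode) − E°(anode) = (+1.44) − (+1.23) = +0.21 V.
Since E°cell > 0, the reaction is spontaneous under standard conditions.

+0.21 V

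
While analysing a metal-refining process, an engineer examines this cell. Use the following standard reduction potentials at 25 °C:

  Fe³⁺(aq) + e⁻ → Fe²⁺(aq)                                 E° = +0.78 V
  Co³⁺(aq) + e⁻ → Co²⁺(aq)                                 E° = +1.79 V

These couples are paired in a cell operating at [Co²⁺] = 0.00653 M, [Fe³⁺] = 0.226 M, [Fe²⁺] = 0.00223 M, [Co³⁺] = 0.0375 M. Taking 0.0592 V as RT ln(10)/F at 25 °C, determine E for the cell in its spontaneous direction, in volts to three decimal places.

Co³⁺/Co²⁺ is the cathode (higher E°), Fe³⁺/Fe²⁺ the anode: E°cell = +1.79 − (+0.78) = +1.01 V, n = 1.
Overall: Co³⁺(aq) + Fe²⁺(aq) → Co²⁺(aq) + Fe³⁺(aq)
Q = [Co²⁺]·[Fe³⁺] / ([Co³⁺]·[Fe²⁺]); log Q = 1.247.
E = E° − (0.0592/n) log Q = +1.01 − (0.0592/1)(1.247) = +0.936 V.

+0.936 V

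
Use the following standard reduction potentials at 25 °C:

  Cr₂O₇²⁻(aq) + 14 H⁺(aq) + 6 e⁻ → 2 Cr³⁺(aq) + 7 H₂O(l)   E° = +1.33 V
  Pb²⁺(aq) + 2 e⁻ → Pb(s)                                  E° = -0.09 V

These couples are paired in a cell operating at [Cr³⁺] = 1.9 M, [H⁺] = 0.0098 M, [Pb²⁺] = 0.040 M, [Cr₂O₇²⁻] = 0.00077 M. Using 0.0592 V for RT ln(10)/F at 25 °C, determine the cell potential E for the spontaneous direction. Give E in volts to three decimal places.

+1.148 V

Cr₂O₇²⁻/Cr³⁺ is the cathode (higher E°), Pb²⁺/Pb the anode: E°cell = +1.33 − (-0.09) = +1.42 V, n = 6.
Overall: Cr₂O₇²⁻(aq) + 14 H⁺(aq) + 3 Pb(s) → 2 Cr³⁺(aq) + 7 H₂O(l) + 3 Pb²⁺(aq)
Q = [Cr³⁺]^2·[Pb²⁺]^3 / ([Cr₂O₇²⁻]·[H⁺]^14); log Q = 27.600.
E = E° − (0.0592/n) log Q = +1.42 − (0.0592/6)(27.600) = +1.148 V.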